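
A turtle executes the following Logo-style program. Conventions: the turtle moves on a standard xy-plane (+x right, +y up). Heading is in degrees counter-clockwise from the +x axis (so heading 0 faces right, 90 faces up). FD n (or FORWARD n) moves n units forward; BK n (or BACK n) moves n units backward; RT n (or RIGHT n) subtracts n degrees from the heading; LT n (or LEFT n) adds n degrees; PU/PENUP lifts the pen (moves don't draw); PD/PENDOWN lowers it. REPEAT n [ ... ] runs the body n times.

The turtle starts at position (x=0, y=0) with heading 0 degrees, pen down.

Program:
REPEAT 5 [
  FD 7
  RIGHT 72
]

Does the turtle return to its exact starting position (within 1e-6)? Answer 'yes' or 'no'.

Answer: yes

Derivation:
Executing turtle program step by step:
Start: pos=(0,0), heading=0, pen down
REPEAT 5 [
  -- iteration 1/5 --
  FD 7: (0,0) -> (7,0) [heading=0, draw]
  RT 72: heading 0 -> 288
  -- iteration 2/5 --
  FD 7: (7,0) -> (9.163,-6.657) [heading=288, draw]
  RT 72: heading 288 -> 216
  -- iteration 3/5 --
  FD 7: (9.163,-6.657) -> (3.5,-10.772) [heading=216, draw]
  RT 72: heading 216 -> 144
  -- iteration 4/5 --
  FD 7: (3.5,-10.772) -> (-2.163,-6.657) [heading=144, draw]
  RT 72: heading 144 -> 72
  -- iteration 5/5 --
  FD 7: (-2.163,-6.657) -> (0,0) [heading=72, draw]
  RT 72: heading 72 -> 0
]
Final: pos=(0,0), heading=0, 5 segment(s) drawn

Start position: (0, 0)
Final position: (0, 0)
Distance = 0; < 1e-6 -> CLOSED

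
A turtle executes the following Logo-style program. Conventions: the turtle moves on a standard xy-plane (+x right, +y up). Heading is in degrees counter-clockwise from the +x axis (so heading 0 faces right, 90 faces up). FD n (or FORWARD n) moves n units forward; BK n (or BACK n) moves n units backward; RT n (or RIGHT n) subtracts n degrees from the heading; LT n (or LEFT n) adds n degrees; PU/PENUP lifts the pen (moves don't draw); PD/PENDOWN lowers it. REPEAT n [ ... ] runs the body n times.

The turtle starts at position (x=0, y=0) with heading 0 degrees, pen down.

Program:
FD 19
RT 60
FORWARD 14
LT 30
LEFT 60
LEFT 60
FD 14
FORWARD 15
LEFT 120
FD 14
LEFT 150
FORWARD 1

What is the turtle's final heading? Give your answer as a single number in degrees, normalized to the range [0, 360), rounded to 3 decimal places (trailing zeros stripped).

Answer: 0

Derivation:
Executing turtle program step by step:
Start: pos=(0,0), heading=0, pen down
FD 19: (0,0) -> (19,0) [heading=0, draw]
RT 60: heading 0 -> 300
FD 14: (19,0) -> (26,-12.124) [heading=300, draw]
LT 30: heading 300 -> 330
LT 60: heading 330 -> 30
LT 60: heading 30 -> 90
FD 14: (26,-12.124) -> (26,1.876) [heading=90, draw]
FD 15: (26,1.876) -> (26,16.876) [heading=90, draw]
LT 120: heading 90 -> 210
FD 14: (26,16.876) -> (13.876,9.876) [heading=210, draw]
LT 150: heading 210 -> 0
FD 1: (13.876,9.876) -> (14.876,9.876) [heading=0, draw]
Final: pos=(14.876,9.876), heading=0, 6 segment(s) drawn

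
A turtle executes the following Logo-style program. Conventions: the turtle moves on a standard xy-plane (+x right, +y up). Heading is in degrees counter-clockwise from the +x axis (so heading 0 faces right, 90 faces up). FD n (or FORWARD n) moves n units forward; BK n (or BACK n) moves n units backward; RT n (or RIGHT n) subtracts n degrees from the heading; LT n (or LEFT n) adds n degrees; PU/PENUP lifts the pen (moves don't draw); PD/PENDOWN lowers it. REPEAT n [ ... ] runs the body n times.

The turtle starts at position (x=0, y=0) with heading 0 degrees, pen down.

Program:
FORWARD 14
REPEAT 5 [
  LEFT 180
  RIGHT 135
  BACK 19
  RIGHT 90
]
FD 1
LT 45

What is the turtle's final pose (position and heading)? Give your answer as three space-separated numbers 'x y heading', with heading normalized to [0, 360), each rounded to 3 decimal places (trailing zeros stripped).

Answer: -19.142 33.142 180

Derivation:
Executing turtle program step by step:
Start: pos=(0,0), heading=0, pen down
FD 14: (0,0) -> (14,0) [heading=0, draw]
REPEAT 5 [
  -- iteration 1/5 --
  LT 180: heading 0 -> 180
  RT 135: heading 180 -> 45
  BK 19: (14,0) -> (0.565,-13.435) [heading=45, draw]
  RT 90: heading 45 -> 315
  -- iteration 2/5 --
  LT 180: heading 315 -> 135
  RT 135: heading 135 -> 0
  BK 19: (0.565,-13.435) -> (-18.435,-13.435) [heading=0, draw]
  RT 90: heading 0 -> 270
  -- iteration 3/5 --
  LT 180: heading 270 -> 90
  RT 135: heading 90 -> 315
  BK 19: (-18.435,-13.435) -> (-31.87,0) [heading=315, draw]
  RT 90: heading 315 -> 225
  -- iteration 4/5 --
  LT 180: heading 225 -> 45
  RT 135: heading 45 -> 270
  BK 19: (-31.87,0) -> (-31.87,19) [heading=270, draw]
  RT 90: heading 270 -> 180
  -- iteration 5/5 --
  LT 180: heading 180 -> 0
  RT 135: heading 0 -> 225
  BK 19: (-31.87,19) -> (-18.435,32.435) [heading=225, draw]
  RT 90: heading 225 -> 135
]
FD 1: (-18.435,32.435) -> (-19.142,33.142) [heading=135, draw]
LT 45: heading 135 -> 180
Final: pos=(-19.142,33.142), heading=180, 7 segment(s) drawn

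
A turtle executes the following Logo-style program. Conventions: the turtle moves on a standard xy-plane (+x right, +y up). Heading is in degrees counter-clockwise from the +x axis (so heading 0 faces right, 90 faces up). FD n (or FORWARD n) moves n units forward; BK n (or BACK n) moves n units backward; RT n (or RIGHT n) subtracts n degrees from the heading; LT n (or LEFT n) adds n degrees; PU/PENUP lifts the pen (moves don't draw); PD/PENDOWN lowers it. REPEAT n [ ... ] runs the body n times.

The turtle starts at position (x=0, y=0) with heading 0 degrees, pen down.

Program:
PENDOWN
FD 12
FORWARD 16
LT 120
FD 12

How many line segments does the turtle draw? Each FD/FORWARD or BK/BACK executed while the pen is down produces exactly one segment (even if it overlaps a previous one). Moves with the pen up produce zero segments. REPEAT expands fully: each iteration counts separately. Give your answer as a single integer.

Answer: 3

Derivation:
Executing turtle program step by step:
Start: pos=(0,0), heading=0, pen down
PD: pen down
FD 12: (0,0) -> (12,0) [heading=0, draw]
FD 16: (12,0) -> (28,0) [heading=0, draw]
LT 120: heading 0 -> 120
FD 12: (28,0) -> (22,10.392) [heading=120, draw]
Final: pos=(22,10.392), heading=120, 3 segment(s) drawn
Segments drawn: 3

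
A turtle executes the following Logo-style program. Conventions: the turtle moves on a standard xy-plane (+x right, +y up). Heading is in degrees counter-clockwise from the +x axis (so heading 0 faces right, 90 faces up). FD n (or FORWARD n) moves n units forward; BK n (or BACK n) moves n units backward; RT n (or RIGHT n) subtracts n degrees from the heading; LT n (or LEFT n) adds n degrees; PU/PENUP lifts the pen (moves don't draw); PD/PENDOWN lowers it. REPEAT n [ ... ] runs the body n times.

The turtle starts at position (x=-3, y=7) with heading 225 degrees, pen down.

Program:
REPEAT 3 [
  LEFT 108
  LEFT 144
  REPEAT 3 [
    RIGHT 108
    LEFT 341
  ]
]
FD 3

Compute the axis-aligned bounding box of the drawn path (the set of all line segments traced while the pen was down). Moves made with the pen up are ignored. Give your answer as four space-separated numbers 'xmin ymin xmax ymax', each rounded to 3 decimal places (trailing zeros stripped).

Executing turtle program step by step:
Start: pos=(-3,7), heading=225, pen down
REPEAT 3 [
  -- iteration 1/3 --
  LT 108: heading 225 -> 333
  LT 144: heading 333 -> 117
  REPEAT 3 [
    -- iteration 1/3 --
    RT 108: heading 117 -> 9
    LT 341: heading 9 -> 350
    -- iteration 2/3 --
    RT 108: heading 350 -> 242
    LT 341: heading 242 -> 223
    -- iteration 3/3 --
    RT 108: heading 223 -> 115
    LT 341: heading 115 -> 96
  ]
  -- iteration 2/3 --
  LT 108: heading 96 -> 204
  LT 144: heading 204 -> 348
  REPEAT 3 [
    -- iteration 1/3 --
    RT 108: heading 348 -> 240
    LT 341: heading 240 -> 221
    -- iteration 2/3 --
    RT 108: heading 221 -> 113
    LT 341: heading 113 -> 94
    -- iteration 3/3 --
    RT 108: heading 94 -> 346
    LT 341: heading 346 -> 327
  ]
  -- iteration 3/3 --
  LT 108: heading 327 -> 75
  LT 144: heading 75 -> 219
  REPEAT 3 [
    -- iteration 1/3 --
    RT 108: heading 219 -> 111
    LT 341: heading 111 -> 92
    -- iteration 2/3 --
    RT 108: heading 92 -> 344
    LT 341: heading 344 -> 325
    -- iteration 3/3 --
    RT 108: heading 325 -> 217
    LT 341: heading 217 -> 198
  ]
]
FD 3: (-3,7) -> (-5.853,6.073) [heading=198, draw]
Final: pos=(-5.853,6.073), heading=198, 1 segment(s) drawn

Segment endpoints: x in {-5.853, -3}, y in {6.073, 7}
xmin=-5.853, ymin=6.073, xmax=-3, ymax=7

Answer: -5.853 6.073 -3 7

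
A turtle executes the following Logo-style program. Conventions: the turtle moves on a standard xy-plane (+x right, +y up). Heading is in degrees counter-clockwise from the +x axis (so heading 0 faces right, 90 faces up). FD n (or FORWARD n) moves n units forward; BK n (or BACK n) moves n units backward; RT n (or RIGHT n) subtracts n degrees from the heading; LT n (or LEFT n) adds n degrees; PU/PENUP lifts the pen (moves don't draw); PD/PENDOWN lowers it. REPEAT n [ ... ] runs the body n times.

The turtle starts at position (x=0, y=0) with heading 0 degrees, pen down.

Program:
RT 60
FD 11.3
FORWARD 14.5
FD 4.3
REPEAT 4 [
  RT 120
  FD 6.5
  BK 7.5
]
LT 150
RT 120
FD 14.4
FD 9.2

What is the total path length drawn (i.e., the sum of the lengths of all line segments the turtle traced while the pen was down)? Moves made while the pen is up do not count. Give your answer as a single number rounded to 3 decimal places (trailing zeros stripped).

Answer: 109.7

Derivation:
Executing turtle program step by step:
Start: pos=(0,0), heading=0, pen down
RT 60: heading 0 -> 300
FD 11.3: (0,0) -> (5.65,-9.786) [heading=300, draw]
FD 14.5: (5.65,-9.786) -> (12.9,-22.343) [heading=300, draw]
FD 4.3: (12.9,-22.343) -> (15.05,-26.067) [heading=300, draw]
REPEAT 4 [
  -- iteration 1/4 --
  RT 120: heading 300 -> 180
  FD 6.5: (15.05,-26.067) -> (8.55,-26.067) [heading=180, draw]
  BK 7.5: (8.55,-26.067) -> (16.05,-26.067) [heading=180, draw]
  -- iteration 2/4 --
  RT 120: heading 180 -> 60
  FD 6.5: (16.05,-26.067) -> (19.3,-20.438) [heading=60, draw]
  BK 7.5: (19.3,-20.438) -> (15.55,-26.933) [heading=60, draw]
  -- iteration 3/4 --
  RT 120: heading 60 -> 300
  FD 6.5: (15.55,-26.933) -> (18.8,-32.563) [heading=300, draw]
  BK 7.5: (18.8,-32.563) -> (15.05,-26.067) [heading=300, draw]
  -- iteration 4/4 --
  RT 120: heading 300 -> 180
  FD 6.5: (15.05,-26.067) -> (8.55,-26.067) [heading=180, draw]
  BK 7.5: (8.55,-26.067) -> (16.05,-26.067) [heading=180, draw]
]
LT 150: heading 180 -> 330
RT 120: heading 330 -> 210
FD 14.4: (16.05,-26.067) -> (3.579,-33.267) [heading=210, draw]
FD 9.2: (3.579,-33.267) -> (-4.388,-37.867) [heading=210, draw]
Final: pos=(-4.388,-37.867), heading=210, 13 segment(s) drawn

Segment lengths:
  seg 1: (0,0) -> (5.65,-9.786), length = 11.3
  seg 2: (5.65,-9.786) -> (12.9,-22.343), length = 14.5
  seg 3: (12.9,-22.343) -> (15.05,-26.067), length = 4.3
  seg 4: (15.05,-26.067) -> (8.55,-26.067), length = 6.5
  seg 5: (8.55,-26.067) -> (16.05,-26.067), length = 7.5
  seg 6: (16.05,-26.067) -> (19.3,-20.438), length = 6.5
  seg 7: (19.3,-20.438) -> (15.55,-26.933), length = 7.5
  seg 8: (15.55,-26.933) -> (18.8,-32.563), length = 6.5
  seg 9: (18.8,-32.563) -> (15.05,-26.067), length = 7.5
  seg 10: (15.05,-26.067) -> (8.55,-26.067), length = 6.5
  seg 11: (8.55,-26.067) -> (16.05,-26.067), length = 7.5
  seg 12: (16.05,-26.067) -> (3.579,-33.267), length = 14.4
  seg 13: (3.579,-33.267) -> (-4.388,-37.867), length = 9.2
Total = 109.7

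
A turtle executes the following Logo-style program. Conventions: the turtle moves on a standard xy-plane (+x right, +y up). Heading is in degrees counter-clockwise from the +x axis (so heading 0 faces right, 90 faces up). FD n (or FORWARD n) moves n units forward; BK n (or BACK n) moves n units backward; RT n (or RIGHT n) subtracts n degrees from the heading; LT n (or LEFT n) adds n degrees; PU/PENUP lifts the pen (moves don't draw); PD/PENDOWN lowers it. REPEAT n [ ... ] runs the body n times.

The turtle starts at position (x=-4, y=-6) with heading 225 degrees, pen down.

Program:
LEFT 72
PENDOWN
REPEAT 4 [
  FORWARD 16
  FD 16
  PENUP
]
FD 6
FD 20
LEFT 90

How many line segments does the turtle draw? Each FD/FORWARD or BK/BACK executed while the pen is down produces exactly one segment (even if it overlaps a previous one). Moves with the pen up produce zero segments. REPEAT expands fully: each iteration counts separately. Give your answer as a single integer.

Answer: 2

Derivation:
Executing turtle program step by step:
Start: pos=(-4,-6), heading=225, pen down
LT 72: heading 225 -> 297
PD: pen down
REPEAT 4 [
  -- iteration 1/4 --
  FD 16: (-4,-6) -> (3.264,-20.256) [heading=297, draw]
  FD 16: (3.264,-20.256) -> (10.528,-34.512) [heading=297, draw]
  PU: pen up
  -- iteration 2/4 --
  FD 16: (10.528,-34.512) -> (17.792,-48.768) [heading=297, move]
  FD 16: (17.792,-48.768) -> (25.055,-63.024) [heading=297, move]
  PU: pen up
  -- iteration 3/4 --
  FD 16: (25.055,-63.024) -> (32.319,-77.281) [heading=297, move]
  FD 16: (32.319,-77.281) -> (39.583,-91.537) [heading=297, move]
  PU: pen up
  -- iteration 4/4 --
  FD 16: (39.583,-91.537) -> (46.847,-105.793) [heading=297, move]
  FD 16: (46.847,-105.793) -> (54.111,-120.049) [heading=297, move]
  PU: pen up
]
FD 6: (54.111,-120.049) -> (56.835,-125.395) [heading=297, move]
FD 20: (56.835,-125.395) -> (65.915,-143.215) [heading=297, move]
LT 90: heading 297 -> 27
Final: pos=(65.915,-143.215), heading=27, 2 segment(s) drawn
Segments drawn: 2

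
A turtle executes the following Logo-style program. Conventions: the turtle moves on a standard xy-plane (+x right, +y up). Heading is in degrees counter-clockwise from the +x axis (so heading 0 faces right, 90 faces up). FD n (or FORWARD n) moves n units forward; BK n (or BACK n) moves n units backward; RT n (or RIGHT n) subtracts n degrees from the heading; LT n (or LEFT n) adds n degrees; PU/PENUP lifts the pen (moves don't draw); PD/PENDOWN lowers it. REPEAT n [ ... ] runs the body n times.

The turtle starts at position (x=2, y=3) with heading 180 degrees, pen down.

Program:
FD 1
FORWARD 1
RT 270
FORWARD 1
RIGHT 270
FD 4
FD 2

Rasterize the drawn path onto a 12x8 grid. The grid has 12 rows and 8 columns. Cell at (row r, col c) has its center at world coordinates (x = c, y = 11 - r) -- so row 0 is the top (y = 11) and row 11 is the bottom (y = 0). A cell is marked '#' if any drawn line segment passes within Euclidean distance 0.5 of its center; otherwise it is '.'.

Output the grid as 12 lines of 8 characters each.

Segment 0: (2,3) -> (1,3)
Segment 1: (1,3) -> (0,3)
Segment 2: (0,3) -> (0,2)
Segment 3: (0,2) -> (4,2)
Segment 4: (4,2) -> (6,2)

Answer: ........
........
........
........
........
........
........
........
###.....
#######.
........
........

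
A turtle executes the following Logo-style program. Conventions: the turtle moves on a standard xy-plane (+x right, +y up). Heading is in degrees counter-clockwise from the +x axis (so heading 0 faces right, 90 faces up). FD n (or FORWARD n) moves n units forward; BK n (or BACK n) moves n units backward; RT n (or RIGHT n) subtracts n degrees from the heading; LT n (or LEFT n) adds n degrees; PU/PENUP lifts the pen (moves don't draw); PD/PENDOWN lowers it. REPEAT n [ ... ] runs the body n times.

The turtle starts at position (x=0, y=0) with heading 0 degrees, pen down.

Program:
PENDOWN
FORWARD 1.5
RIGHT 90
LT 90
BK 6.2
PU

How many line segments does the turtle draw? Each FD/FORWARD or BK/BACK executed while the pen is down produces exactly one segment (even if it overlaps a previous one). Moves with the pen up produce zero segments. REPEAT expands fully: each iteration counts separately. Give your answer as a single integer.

Executing turtle program step by step:
Start: pos=(0,0), heading=0, pen down
PD: pen down
FD 1.5: (0,0) -> (1.5,0) [heading=0, draw]
RT 90: heading 0 -> 270
LT 90: heading 270 -> 0
BK 6.2: (1.5,0) -> (-4.7,0) [heading=0, draw]
PU: pen up
Final: pos=(-4.7,0), heading=0, 2 segment(s) drawn
Segments drawn: 2

Answer: 2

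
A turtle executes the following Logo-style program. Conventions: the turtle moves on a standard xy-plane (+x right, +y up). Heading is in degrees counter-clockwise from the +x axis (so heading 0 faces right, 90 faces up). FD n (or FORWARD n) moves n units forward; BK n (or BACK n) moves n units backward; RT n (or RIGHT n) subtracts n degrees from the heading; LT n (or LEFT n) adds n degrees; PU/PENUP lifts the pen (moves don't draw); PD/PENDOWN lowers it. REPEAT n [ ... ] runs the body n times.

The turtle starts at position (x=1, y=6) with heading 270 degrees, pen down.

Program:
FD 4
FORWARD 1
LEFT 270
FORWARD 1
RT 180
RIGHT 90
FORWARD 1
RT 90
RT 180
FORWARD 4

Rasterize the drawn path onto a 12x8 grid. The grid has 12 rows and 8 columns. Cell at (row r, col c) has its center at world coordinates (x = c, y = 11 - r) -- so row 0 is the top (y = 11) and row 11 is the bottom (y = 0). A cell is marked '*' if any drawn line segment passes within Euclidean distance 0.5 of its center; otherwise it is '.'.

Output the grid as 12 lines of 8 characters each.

Segment 0: (1,6) -> (1,2)
Segment 1: (1,2) -> (1,1)
Segment 2: (1,1) -> (-0,1)
Segment 3: (-0,1) -> (-0,0)
Segment 4: (-0,0) -> (4,0)

Answer: ........
........
........
........
........
.*......
.*......
.*......
.*......
.*......
**......
*****...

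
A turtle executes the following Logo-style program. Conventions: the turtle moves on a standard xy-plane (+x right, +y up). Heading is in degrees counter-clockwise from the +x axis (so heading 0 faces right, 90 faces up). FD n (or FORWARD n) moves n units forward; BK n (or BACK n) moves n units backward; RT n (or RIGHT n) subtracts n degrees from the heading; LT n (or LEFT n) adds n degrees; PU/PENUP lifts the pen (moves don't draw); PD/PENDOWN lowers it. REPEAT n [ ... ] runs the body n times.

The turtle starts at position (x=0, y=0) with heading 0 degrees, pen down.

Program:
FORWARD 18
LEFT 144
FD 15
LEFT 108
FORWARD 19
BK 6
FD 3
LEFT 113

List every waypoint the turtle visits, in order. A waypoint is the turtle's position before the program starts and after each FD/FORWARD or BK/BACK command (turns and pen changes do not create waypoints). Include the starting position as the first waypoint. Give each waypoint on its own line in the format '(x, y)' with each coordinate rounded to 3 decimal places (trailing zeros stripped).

Executing turtle program step by step:
Start: pos=(0,0), heading=0, pen down
FD 18: (0,0) -> (18,0) [heading=0, draw]
LT 144: heading 0 -> 144
FD 15: (18,0) -> (5.865,8.817) [heading=144, draw]
LT 108: heading 144 -> 252
FD 19: (5.865,8.817) -> (-0.007,-9.253) [heading=252, draw]
BK 6: (-0.007,-9.253) -> (1.848,-3.547) [heading=252, draw]
FD 3: (1.848,-3.547) -> (0.92,-6.4) [heading=252, draw]
LT 113: heading 252 -> 5
Final: pos=(0.92,-6.4), heading=5, 5 segment(s) drawn
Waypoints (6 total):
(0, 0)
(18, 0)
(5.865, 8.817)
(-0.007, -9.253)
(1.848, -3.547)
(0.92, -6.4)

Answer: (0, 0)
(18, 0)
(5.865, 8.817)
(-0.007, -9.253)
(1.848, -3.547)
(0.92, -6.4)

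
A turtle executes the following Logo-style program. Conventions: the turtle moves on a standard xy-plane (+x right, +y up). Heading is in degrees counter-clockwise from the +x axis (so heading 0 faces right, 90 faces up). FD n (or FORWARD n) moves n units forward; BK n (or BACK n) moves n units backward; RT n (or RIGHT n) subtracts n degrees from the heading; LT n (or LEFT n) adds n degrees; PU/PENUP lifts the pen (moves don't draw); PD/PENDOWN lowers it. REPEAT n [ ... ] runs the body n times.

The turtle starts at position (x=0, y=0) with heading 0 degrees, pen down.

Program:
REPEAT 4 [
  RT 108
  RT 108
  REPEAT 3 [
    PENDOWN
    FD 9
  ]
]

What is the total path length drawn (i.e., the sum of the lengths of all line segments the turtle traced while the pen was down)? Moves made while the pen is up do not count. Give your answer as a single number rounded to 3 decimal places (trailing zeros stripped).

Executing turtle program step by step:
Start: pos=(0,0), heading=0, pen down
REPEAT 4 [
  -- iteration 1/4 --
  RT 108: heading 0 -> 252
  RT 108: heading 252 -> 144
  REPEAT 3 [
    -- iteration 1/3 --
    PD: pen down
    FD 9: (0,0) -> (-7.281,5.29) [heading=144, draw]
    -- iteration 2/3 --
    PD: pen down
    FD 9: (-7.281,5.29) -> (-14.562,10.58) [heading=144, draw]
    -- iteration 3/3 --
    PD: pen down
    FD 9: (-14.562,10.58) -> (-21.843,15.87) [heading=144, draw]
  ]
  -- iteration 2/4 --
  RT 108: heading 144 -> 36
  RT 108: heading 36 -> 288
  REPEAT 3 [
    -- iteration 1/3 --
    PD: pen down
    FD 9: (-21.843,15.87) -> (-19.062,7.311) [heading=288, draw]
    -- iteration 2/3 --
    PD: pen down
    FD 9: (-19.062,7.311) -> (-16.281,-1.249) [heading=288, draw]
    -- iteration 3/3 --
    PD: pen down
    FD 9: (-16.281,-1.249) -> (-13.5,-9.808) [heading=288, draw]
  ]
  -- iteration 3/4 --
  RT 108: heading 288 -> 180
  RT 108: heading 180 -> 72
  REPEAT 3 [
    -- iteration 1/3 --
    PD: pen down
    FD 9: (-13.5,-9.808) -> (-10.719,-1.249) [heading=72, draw]
    -- iteration 2/3 --
    PD: pen down
    FD 9: (-10.719,-1.249) -> (-7.938,7.311) [heading=72, draw]
    -- iteration 3/3 --
    PD: pen down
    FD 9: (-7.938,7.311) -> (-5.157,15.87) [heading=72, draw]
  ]
  -- iteration 4/4 --
  RT 108: heading 72 -> 324
  RT 108: heading 324 -> 216
  REPEAT 3 [
    -- iteration 1/3 --
    PD: pen down
    FD 9: (-5.157,15.87) -> (-12.438,10.58) [heading=216, draw]
    -- iteration 2/3 --
    PD: pen down
    FD 9: (-12.438,10.58) -> (-19.719,5.29) [heading=216, draw]
    -- iteration 3/3 --
    PD: pen down
    FD 9: (-19.719,5.29) -> (-27,0) [heading=216, draw]
  ]
]
Final: pos=(-27,0), heading=216, 12 segment(s) drawn

Segment lengths:
  seg 1: (0,0) -> (-7.281,5.29), length = 9
  seg 2: (-7.281,5.29) -> (-14.562,10.58), length = 9
  seg 3: (-14.562,10.58) -> (-21.843,15.87), length = 9
  seg 4: (-21.843,15.87) -> (-19.062,7.311), length = 9
  seg 5: (-19.062,7.311) -> (-16.281,-1.249), length = 9
  seg 6: (-16.281,-1.249) -> (-13.5,-9.808), length = 9
  seg 7: (-13.5,-9.808) -> (-10.719,-1.249), length = 9
  seg 8: (-10.719,-1.249) -> (-7.938,7.311), length = 9
  seg 9: (-7.938,7.311) -> (-5.157,15.87), length = 9
  seg 10: (-5.157,15.87) -> (-12.438,10.58), length = 9
  seg 11: (-12.438,10.58) -> (-19.719,5.29), length = 9
  seg 12: (-19.719,5.29) -> (-27,0), length = 9
Total = 108

Answer: 108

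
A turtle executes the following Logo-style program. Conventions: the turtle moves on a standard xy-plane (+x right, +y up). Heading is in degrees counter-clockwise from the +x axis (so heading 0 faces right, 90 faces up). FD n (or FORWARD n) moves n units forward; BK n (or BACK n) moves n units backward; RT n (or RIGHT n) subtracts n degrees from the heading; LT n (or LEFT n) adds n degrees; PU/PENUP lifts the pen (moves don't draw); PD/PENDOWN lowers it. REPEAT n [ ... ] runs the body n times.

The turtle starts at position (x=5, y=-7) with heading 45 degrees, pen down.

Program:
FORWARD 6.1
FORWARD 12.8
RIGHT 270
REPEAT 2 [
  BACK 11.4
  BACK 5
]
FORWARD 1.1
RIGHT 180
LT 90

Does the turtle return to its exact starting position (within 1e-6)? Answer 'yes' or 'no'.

Executing turtle program step by step:
Start: pos=(5,-7), heading=45, pen down
FD 6.1: (5,-7) -> (9.313,-2.687) [heading=45, draw]
FD 12.8: (9.313,-2.687) -> (18.364,6.364) [heading=45, draw]
RT 270: heading 45 -> 135
REPEAT 2 [
  -- iteration 1/2 --
  BK 11.4: (18.364,6.364) -> (26.425,-1.697) [heading=135, draw]
  BK 5: (26.425,-1.697) -> (29.961,-5.232) [heading=135, draw]
  -- iteration 2/2 --
  BK 11.4: (29.961,-5.232) -> (38.022,-13.293) [heading=135, draw]
  BK 5: (38.022,-13.293) -> (41.557,-16.829) [heading=135, draw]
]
FD 1.1: (41.557,-16.829) -> (40.78,-16.051) [heading=135, draw]
RT 180: heading 135 -> 315
LT 90: heading 315 -> 45
Final: pos=(40.78,-16.051), heading=45, 7 segment(s) drawn

Start position: (5, -7)
Final position: (40.78, -16.051)
Distance = 36.907; >= 1e-6 -> NOT closed

Answer: no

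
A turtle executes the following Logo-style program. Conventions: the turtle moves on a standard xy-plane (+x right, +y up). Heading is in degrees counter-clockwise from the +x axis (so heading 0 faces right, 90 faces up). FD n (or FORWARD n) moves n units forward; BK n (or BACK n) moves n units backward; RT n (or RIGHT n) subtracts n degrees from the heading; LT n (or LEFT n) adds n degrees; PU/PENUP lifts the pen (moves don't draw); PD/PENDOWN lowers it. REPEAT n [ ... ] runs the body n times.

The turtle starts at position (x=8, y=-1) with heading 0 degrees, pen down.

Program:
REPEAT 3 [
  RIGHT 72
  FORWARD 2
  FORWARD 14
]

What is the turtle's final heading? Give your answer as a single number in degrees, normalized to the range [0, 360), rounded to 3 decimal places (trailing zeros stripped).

Answer: 144

Derivation:
Executing turtle program step by step:
Start: pos=(8,-1), heading=0, pen down
REPEAT 3 [
  -- iteration 1/3 --
  RT 72: heading 0 -> 288
  FD 2: (8,-1) -> (8.618,-2.902) [heading=288, draw]
  FD 14: (8.618,-2.902) -> (12.944,-16.217) [heading=288, draw]
  -- iteration 2/3 --
  RT 72: heading 288 -> 216
  FD 2: (12.944,-16.217) -> (11.326,-17.392) [heading=216, draw]
  FD 14: (11.326,-17.392) -> (0,-25.621) [heading=216, draw]
  -- iteration 3/3 --
  RT 72: heading 216 -> 144
  FD 2: (0,-25.621) -> (-1.618,-24.446) [heading=144, draw]
  FD 14: (-1.618,-24.446) -> (-12.944,-16.217) [heading=144, draw]
]
Final: pos=(-12.944,-16.217), heading=144, 6 segment(s) drawn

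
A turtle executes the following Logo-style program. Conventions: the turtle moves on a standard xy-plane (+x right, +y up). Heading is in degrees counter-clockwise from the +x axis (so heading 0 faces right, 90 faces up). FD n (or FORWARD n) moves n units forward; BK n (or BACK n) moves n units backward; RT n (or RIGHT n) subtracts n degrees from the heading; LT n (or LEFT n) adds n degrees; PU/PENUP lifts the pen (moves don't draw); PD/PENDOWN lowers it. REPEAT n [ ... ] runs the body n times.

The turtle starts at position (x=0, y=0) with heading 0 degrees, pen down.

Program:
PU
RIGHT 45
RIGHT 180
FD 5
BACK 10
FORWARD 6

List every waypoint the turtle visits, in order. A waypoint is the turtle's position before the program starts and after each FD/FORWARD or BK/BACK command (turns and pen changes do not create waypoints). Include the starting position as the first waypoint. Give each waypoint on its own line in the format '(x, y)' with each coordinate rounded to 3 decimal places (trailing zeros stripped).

Answer: (0, 0)
(-3.536, 3.536)
(3.536, -3.536)
(-0.707, 0.707)

Derivation:
Executing turtle program step by step:
Start: pos=(0,0), heading=0, pen down
PU: pen up
RT 45: heading 0 -> 315
RT 180: heading 315 -> 135
FD 5: (0,0) -> (-3.536,3.536) [heading=135, move]
BK 10: (-3.536,3.536) -> (3.536,-3.536) [heading=135, move]
FD 6: (3.536,-3.536) -> (-0.707,0.707) [heading=135, move]
Final: pos=(-0.707,0.707), heading=135, 0 segment(s) drawn
Waypoints (4 total):
(0, 0)
(-3.536, 3.536)
(3.536, -3.536)
(-0.707, 0.707)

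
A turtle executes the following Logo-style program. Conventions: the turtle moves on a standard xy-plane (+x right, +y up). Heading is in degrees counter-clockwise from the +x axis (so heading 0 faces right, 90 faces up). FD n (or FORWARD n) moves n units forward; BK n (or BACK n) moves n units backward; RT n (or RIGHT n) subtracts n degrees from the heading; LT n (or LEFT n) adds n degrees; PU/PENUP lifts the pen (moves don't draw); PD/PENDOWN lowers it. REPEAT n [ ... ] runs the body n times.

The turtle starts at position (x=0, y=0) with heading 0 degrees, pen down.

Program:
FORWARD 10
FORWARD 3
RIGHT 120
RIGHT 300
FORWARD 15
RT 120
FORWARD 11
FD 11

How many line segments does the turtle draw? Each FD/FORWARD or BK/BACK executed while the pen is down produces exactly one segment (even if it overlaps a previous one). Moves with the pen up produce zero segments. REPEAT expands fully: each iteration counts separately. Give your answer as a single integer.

Answer: 5

Derivation:
Executing turtle program step by step:
Start: pos=(0,0), heading=0, pen down
FD 10: (0,0) -> (10,0) [heading=0, draw]
FD 3: (10,0) -> (13,0) [heading=0, draw]
RT 120: heading 0 -> 240
RT 300: heading 240 -> 300
FD 15: (13,0) -> (20.5,-12.99) [heading=300, draw]
RT 120: heading 300 -> 180
FD 11: (20.5,-12.99) -> (9.5,-12.99) [heading=180, draw]
FD 11: (9.5,-12.99) -> (-1.5,-12.99) [heading=180, draw]
Final: pos=(-1.5,-12.99), heading=180, 5 segment(s) drawn
Segments drawn: 5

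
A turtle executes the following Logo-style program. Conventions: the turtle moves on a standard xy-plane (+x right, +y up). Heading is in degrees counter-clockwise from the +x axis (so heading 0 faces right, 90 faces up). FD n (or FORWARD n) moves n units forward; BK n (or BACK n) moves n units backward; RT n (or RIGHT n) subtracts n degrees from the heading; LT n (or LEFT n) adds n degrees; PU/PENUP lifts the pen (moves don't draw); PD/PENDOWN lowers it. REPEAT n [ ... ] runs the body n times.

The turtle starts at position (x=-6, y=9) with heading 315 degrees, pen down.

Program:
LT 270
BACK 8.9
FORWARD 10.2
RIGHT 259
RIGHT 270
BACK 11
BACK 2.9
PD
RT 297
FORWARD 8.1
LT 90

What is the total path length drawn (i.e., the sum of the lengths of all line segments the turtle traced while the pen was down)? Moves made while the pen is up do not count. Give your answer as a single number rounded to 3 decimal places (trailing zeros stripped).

Executing turtle program step by step:
Start: pos=(-6,9), heading=315, pen down
LT 270: heading 315 -> 225
BK 8.9: (-6,9) -> (0.293,15.293) [heading=225, draw]
FD 10.2: (0.293,15.293) -> (-6.919,8.081) [heading=225, draw]
RT 259: heading 225 -> 326
RT 270: heading 326 -> 56
BK 11: (-6.919,8.081) -> (-13.07,-1.039) [heading=56, draw]
BK 2.9: (-13.07,-1.039) -> (-14.692,-3.443) [heading=56, draw]
PD: pen down
RT 297: heading 56 -> 119
FD 8.1: (-14.692,-3.443) -> (-18.619,3.642) [heading=119, draw]
LT 90: heading 119 -> 209
Final: pos=(-18.619,3.642), heading=209, 5 segment(s) drawn

Segment lengths:
  seg 1: (-6,9) -> (0.293,15.293), length = 8.9
  seg 2: (0.293,15.293) -> (-6.919,8.081), length = 10.2
  seg 3: (-6.919,8.081) -> (-13.07,-1.039), length = 11
  seg 4: (-13.07,-1.039) -> (-14.692,-3.443), length = 2.9
  seg 5: (-14.692,-3.443) -> (-18.619,3.642), length = 8.1
Total = 41.1

Answer: 41.1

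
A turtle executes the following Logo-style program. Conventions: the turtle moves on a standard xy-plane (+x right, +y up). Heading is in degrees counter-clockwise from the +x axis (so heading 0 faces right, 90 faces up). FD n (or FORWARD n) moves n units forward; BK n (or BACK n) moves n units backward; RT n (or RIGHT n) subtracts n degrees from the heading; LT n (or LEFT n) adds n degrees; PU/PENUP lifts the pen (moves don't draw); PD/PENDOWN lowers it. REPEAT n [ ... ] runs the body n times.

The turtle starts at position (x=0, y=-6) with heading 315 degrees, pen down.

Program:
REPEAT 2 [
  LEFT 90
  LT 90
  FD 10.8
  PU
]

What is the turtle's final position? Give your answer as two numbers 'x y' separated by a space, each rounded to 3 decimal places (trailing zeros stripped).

Answer: 0 -6

Derivation:
Executing turtle program step by step:
Start: pos=(0,-6), heading=315, pen down
REPEAT 2 [
  -- iteration 1/2 --
  LT 90: heading 315 -> 45
  LT 90: heading 45 -> 135
  FD 10.8: (0,-6) -> (-7.637,1.637) [heading=135, draw]
  PU: pen up
  -- iteration 2/2 --
  LT 90: heading 135 -> 225
  LT 90: heading 225 -> 315
  FD 10.8: (-7.637,1.637) -> (0,-6) [heading=315, move]
  PU: pen up
]
Final: pos=(0,-6), heading=315, 1 segment(s) drawn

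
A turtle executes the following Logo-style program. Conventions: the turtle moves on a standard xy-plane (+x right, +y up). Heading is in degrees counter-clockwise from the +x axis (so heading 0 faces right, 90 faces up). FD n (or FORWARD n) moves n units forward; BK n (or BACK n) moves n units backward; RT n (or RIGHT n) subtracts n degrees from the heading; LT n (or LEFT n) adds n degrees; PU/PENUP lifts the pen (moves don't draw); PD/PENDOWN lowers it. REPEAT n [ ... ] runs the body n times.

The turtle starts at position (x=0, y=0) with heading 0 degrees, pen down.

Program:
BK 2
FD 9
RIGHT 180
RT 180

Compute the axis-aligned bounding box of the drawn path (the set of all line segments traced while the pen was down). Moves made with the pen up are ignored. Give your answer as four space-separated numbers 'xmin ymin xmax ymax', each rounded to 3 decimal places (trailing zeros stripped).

Executing turtle program step by step:
Start: pos=(0,0), heading=0, pen down
BK 2: (0,0) -> (-2,0) [heading=0, draw]
FD 9: (-2,0) -> (7,0) [heading=0, draw]
RT 180: heading 0 -> 180
RT 180: heading 180 -> 0
Final: pos=(7,0), heading=0, 2 segment(s) drawn

Segment endpoints: x in {-2, 0, 7}, y in {0}
xmin=-2, ymin=0, xmax=7, ymax=0

Answer: -2 0 7 0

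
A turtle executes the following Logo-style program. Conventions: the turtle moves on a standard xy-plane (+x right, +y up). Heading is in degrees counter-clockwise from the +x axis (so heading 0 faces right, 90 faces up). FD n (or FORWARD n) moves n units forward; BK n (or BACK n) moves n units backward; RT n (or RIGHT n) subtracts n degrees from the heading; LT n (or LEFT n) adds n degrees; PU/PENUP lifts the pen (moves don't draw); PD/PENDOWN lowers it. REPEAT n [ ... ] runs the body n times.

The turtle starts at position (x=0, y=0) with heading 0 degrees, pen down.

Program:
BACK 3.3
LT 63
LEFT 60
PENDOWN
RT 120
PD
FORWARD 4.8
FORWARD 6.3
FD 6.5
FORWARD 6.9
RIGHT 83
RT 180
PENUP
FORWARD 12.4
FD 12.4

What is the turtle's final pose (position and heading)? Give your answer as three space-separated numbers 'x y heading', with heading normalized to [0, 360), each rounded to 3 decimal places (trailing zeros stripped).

Executing turtle program step by step:
Start: pos=(0,0), heading=0, pen down
BK 3.3: (0,0) -> (-3.3,0) [heading=0, draw]
LT 63: heading 0 -> 63
LT 60: heading 63 -> 123
PD: pen down
RT 120: heading 123 -> 3
PD: pen down
FD 4.8: (-3.3,0) -> (1.493,0.251) [heading=3, draw]
FD 6.3: (1.493,0.251) -> (7.785,0.581) [heading=3, draw]
FD 6.5: (7.785,0.581) -> (14.276,0.921) [heading=3, draw]
FD 6.9: (14.276,0.921) -> (21.166,1.282) [heading=3, draw]
RT 83: heading 3 -> 280
RT 180: heading 280 -> 100
PU: pen up
FD 12.4: (21.166,1.282) -> (19.013,13.494) [heading=100, move]
FD 12.4: (19.013,13.494) -> (16.86,25.705) [heading=100, move]
Final: pos=(16.86,25.705), heading=100, 5 segment(s) drawn

Answer: 16.86 25.705 100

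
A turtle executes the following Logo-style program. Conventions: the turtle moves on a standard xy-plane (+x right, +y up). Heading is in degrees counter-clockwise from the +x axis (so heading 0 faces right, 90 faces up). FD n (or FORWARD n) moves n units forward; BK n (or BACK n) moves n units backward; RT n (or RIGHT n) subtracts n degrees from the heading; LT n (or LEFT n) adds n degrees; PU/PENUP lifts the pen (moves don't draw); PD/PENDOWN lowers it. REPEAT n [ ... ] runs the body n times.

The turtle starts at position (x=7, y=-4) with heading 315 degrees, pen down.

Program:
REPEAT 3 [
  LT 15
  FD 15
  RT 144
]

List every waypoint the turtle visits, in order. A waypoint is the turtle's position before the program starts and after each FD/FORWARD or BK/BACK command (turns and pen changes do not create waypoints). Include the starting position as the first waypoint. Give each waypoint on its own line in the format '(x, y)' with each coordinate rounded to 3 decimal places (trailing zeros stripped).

Executing turtle program step by step:
Start: pos=(7,-4), heading=315, pen down
REPEAT 3 [
  -- iteration 1/3 --
  LT 15: heading 315 -> 330
  FD 15: (7,-4) -> (19.99,-11.5) [heading=330, draw]
  RT 144: heading 330 -> 186
  -- iteration 2/3 --
  LT 15: heading 186 -> 201
  FD 15: (19.99,-11.5) -> (5.987,-16.876) [heading=201, draw]
  RT 144: heading 201 -> 57
  -- iteration 3/3 --
  LT 15: heading 57 -> 72
  FD 15: (5.987,-16.876) -> (10.622,-2.61) [heading=72, draw]
  RT 144: heading 72 -> 288
]
Final: pos=(10.622,-2.61), heading=288, 3 segment(s) drawn
Waypoints (4 total):
(7, -4)
(19.99, -11.5)
(5.987, -16.876)
(10.622, -2.61)

Answer: (7, -4)
(19.99, -11.5)
(5.987, -16.876)
(10.622, -2.61)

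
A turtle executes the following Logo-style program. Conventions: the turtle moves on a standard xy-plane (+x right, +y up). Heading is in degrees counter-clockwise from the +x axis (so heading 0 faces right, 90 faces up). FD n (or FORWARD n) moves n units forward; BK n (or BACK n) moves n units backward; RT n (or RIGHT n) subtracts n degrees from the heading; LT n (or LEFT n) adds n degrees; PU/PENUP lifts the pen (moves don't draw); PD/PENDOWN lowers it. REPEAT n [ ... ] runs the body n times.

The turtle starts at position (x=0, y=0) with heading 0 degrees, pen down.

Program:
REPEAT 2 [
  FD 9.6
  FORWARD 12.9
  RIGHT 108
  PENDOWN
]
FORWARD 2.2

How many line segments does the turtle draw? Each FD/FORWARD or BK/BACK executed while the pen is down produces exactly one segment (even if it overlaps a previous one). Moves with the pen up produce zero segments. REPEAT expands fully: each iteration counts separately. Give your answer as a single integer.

Executing turtle program step by step:
Start: pos=(0,0), heading=0, pen down
REPEAT 2 [
  -- iteration 1/2 --
  FD 9.6: (0,0) -> (9.6,0) [heading=0, draw]
  FD 12.9: (9.6,0) -> (22.5,0) [heading=0, draw]
  RT 108: heading 0 -> 252
  PD: pen down
  -- iteration 2/2 --
  FD 9.6: (22.5,0) -> (19.533,-9.13) [heading=252, draw]
  FD 12.9: (19.533,-9.13) -> (15.547,-21.399) [heading=252, draw]
  RT 108: heading 252 -> 144
  PD: pen down
]
FD 2.2: (15.547,-21.399) -> (13.767,-20.106) [heading=144, draw]
Final: pos=(13.767,-20.106), heading=144, 5 segment(s) drawn
Segments drawn: 5

Answer: 5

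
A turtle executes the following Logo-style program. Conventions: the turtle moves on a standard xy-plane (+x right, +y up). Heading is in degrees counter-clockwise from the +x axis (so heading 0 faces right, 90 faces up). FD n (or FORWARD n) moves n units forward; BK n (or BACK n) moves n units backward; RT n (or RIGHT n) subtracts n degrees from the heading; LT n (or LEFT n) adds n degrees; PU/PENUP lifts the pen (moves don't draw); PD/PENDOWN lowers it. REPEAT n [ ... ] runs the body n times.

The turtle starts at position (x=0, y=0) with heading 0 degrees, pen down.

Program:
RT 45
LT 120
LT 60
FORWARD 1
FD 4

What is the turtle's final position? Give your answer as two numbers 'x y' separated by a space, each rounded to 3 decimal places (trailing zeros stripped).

Executing turtle program step by step:
Start: pos=(0,0), heading=0, pen down
RT 45: heading 0 -> 315
LT 120: heading 315 -> 75
LT 60: heading 75 -> 135
FD 1: (0,0) -> (-0.707,0.707) [heading=135, draw]
FD 4: (-0.707,0.707) -> (-3.536,3.536) [heading=135, draw]
Final: pos=(-3.536,3.536), heading=135, 2 segment(s) drawn

Answer: -3.536 3.536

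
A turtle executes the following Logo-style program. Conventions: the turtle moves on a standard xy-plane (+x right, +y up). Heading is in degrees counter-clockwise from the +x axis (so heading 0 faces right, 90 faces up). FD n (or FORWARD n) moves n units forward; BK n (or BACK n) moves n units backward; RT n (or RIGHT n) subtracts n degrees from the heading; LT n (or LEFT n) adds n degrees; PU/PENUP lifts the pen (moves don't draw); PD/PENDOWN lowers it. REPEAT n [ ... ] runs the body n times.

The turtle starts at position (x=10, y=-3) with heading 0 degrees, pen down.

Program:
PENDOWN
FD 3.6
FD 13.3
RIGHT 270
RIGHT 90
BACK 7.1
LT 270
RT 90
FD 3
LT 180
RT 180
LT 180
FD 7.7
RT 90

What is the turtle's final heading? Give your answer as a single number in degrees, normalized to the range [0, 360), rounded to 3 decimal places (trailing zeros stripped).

Answer: 270

Derivation:
Executing turtle program step by step:
Start: pos=(10,-3), heading=0, pen down
PD: pen down
FD 3.6: (10,-3) -> (13.6,-3) [heading=0, draw]
FD 13.3: (13.6,-3) -> (26.9,-3) [heading=0, draw]
RT 270: heading 0 -> 90
RT 90: heading 90 -> 0
BK 7.1: (26.9,-3) -> (19.8,-3) [heading=0, draw]
LT 270: heading 0 -> 270
RT 90: heading 270 -> 180
FD 3: (19.8,-3) -> (16.8,-3) [heading=180, draw]
LT 180: heading 180 -> 0
RT 180: heading 0 -> 180
LT 180: heading 180 -> 0
FD 7.7: (16.8,-3) -> (24.5,-3) [heading=0, draw]
RT 90: heading 0 -> 270
Final: pos=(24.5,-3), heading=270, 5 segment(s) drawn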